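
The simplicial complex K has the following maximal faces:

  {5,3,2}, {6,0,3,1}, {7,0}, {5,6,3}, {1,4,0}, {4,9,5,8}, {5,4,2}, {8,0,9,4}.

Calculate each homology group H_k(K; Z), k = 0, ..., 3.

H_0 ≅ Z,  H_1 ≅ Z,  H_2 = 0,  H_3 = 0.

K has 10 vertices, 22 edges, 15 triangles, 3 3-simplices.
rank ∂_0 = 0, rank ∂_1 = 9 ⇒ b_0 = 10 − 0 − 9 = 1; all invariant factors of ∂_1 are 1 so no torsion. So H_0 = Z.
rank ∂_1 = 9, rank ∂_2 = 12 ⇒ b_1 = 22 − 9 − 12 = 1; all invariant factors of ∂_2 are 1 so no torsion. So H_1 = Z.
rank ∂_2 = 12, rank ∂_3 = 3 ⇒ b_2 = 15 − 12 − 3 = 0; all invariant factors of ∂_3 are 1 so no torsion. So H_2 = 0.
rank ∂_3 = 3, rank ∂_4 = 0 ⇒ b_3 = 3 − 3 − 0 = 0. So H_3 = 0.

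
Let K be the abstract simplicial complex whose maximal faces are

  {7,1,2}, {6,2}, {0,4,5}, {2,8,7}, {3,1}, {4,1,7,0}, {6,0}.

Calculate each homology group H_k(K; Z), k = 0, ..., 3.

H_0 = Z,  H_1 = Z,  H_2 = 0,  H_3 = 0.

Order the vertices as 0 < 1 < 2 < 3 < 4 < 5 < 6 < 7 < 8. Listing each simplex with vertices in this order, K has dimension 3 with simplices:

  0-simplices (9): [0], [1], [2], [3], [4], [5], [6], [7], [8]
  1-simplices (15): [0,1], [0,4], [0,5], [0,6], [0,7], [1,2], [1,3], [1,4], [1,7], [2,6], [2,7], [2,8], [4,5], [4,7], [7,8]
  2-simplices (7): [0,1,4], [0,1,7], [0,4,5], [0,4,7], [1,2,7], [1,4,7], [2,7,8]
  3-simplices (1): [0,1,4,7]

Hence C_0 ≅ Z^9, C_1 ≅ Z^15, C_2 ≅ Z^7, C_3 ≅ Z^1.

Boundary ∂_1: C_1 → C_0 is given by ∂[p,q] = [q] − [p]. For instance
  ∂[0,4] = [4] − [0].
This gives a 9×15 integer matrix of rank 8; reducing to Smith normal form yields diagonal entries (1,1,1,1,1,1,1,1).

∂_2: C_2 → C_1 maps a triangle to the signed sum of its edges. For instance
  ∂[1,4,7] = [4,7] − [1,7] + [1,4],
  ∂[2,7,8] = [7,8] − [2,8] + [2,7].
The 15×7 boundary matrix has rank 6 and Smith normal form diag(1,1,1,1,1,1).

∂_3: C_3 → C_2 sends each 3-simplex σ to the alternating sum Σ_i (−1)^i (σ with its i-th vertex removed). For instance
  ∂[0,1,4,7] = [1,4,7] − [0,4,7] + [0,1,7] − [0,1,4].
As a 7×1 matrix over Z this has rank 1, with invariant factors (1).

Computing H_k = (kernel of ∂_k) / (image of ∂_{k+1}):

  H_0: rank C_0 − rank ∂_1 = 9 − 8 = 1, and the invariant factors of ∂_1 are all 1, so H_0 = Z.
  H_1: rank ker ∂_1 − rank ∂_2 = (15 − 8) − 6 = 1, and the invariant factors of ∂_2 are all 1, so H_1 = Z.
  H_2: rank ker ∂_2 − rank ∂_3 = (7 − 6) − 1 = 0, and the invariant factors of ∂_3 are all 1, so H_2 = 0.
  H_3: rank ker ∂_3 − rank ∂_4 = (1 − 1) − 0 = 0, and there is no ∂_4, so H_3 = 0.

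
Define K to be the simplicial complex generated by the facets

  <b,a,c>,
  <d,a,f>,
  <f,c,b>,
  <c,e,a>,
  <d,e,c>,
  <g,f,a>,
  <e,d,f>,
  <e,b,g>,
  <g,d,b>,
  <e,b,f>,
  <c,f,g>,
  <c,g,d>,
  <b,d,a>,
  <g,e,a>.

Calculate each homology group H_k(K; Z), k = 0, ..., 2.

Take the total order a < b < c < d < e < f < g on the vertex set. Then K (dimension 2) consists of the simplices:

  0-simplices (7): a, b, c, d, e, f, g
  1-simplices (21): ab, ac, ad, ae, af, ag, bc, bd, be, bf, bg, cd, ce, cf, cg, de, df, dg, ef, eg, fg
  2-simplices (14): abc, abd, ace, adf, aeg, afg, bcf, bdg, bef, beg, cde, cdg, cfg, def

so the chain groups are C_0 ≅ Z^7, C_1 ≅ Z^21, C_2 ≅ Z^14.

The boundary map ∂_1: C_1 → C_0 maps an edge to its endpoints' difference, ∂[p,q] = q − p.
As a 7×21 matrix over Z this has rank 6, with invariant factors (1,1,1,1,1,1).

The boundary map ∂_2: C_2 → C_1 maps a triangle to the signed sum of its edges. For instance
  ∂abd = bd − ad + ab,
  ∂beg = eg − bg + be.
The resulting 21×14 matrix has rank 13, and its Smith normal form has invariant factors (1,1,1,1,1,1,1,1,1,1,1,1,1).

Computing H_k = (kernel of ∂_k) / (image of ∂_{k+1}):

  H_0: rank C_0 − rank ∂_1 = 7 − 6 = 1, and the invariant factors of ∂_1 are all 1, so H_0 ≅ Z.
  H_1: rank ker ∂_1 − rank ∂_2 = (21 − 6) − 13 = 2, and the invariant factors of ∂_2 are all 1, so H_1 ≅ Z^2.
  H_2: rank ker ∂_2 − rank ∂_3 = (14 − 13) − 0 = 1, and there is no ∂_3, so H_2 ≅ Z.

(K is a triangulation of the torus T^2.)

H_0 ≅ Z,  H_1 ≅ Z^2,  H_2 ≅ Z.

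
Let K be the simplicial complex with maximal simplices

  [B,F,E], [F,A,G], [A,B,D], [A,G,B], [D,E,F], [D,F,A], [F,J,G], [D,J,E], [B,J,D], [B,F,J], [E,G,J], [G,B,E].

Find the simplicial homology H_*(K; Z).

We work with the vertex ordering A < B < D < E < F < G < J. The simplices of K, each written with vertices in increasing order, are:

  0-simplices (7): A, B, D, E, F, G, J
  1-simplices (18): AB, AD, AF, AG, BD, BE, BF, BG, BJ, DE, DF, DJ, EF, EG, EJ, FG, FJ, GJ
  2-simplices (12): ABD, ABG, ADF, AFG, BDJ, BEF, BEG, BFJ, DEF, DEJ, EGJ, FGJ

so the chain groups are C_0 ≅ Z^7, C_1 ≅ Z^18, C_2 ≅ Z^12.

The boundary map ∂_1: C_1 → C_0 maps an edge to its endpoints' difference, ∂[p,q] = q − p. For instance
  ∂DF = F − D.
The 7×18 boundary matrix has rank 6 and Smith normal form diag(1,1,1,1,1,1).

Boundary ∂_2: C_2 → C_1 sends each 2-simplex [p,q,r] to [q,r] − [p,r] + [p,q]. For instance
  ∂AFG = FG − AG + AF,
  ∂EGJ = GJ − EJ + EG.
This gives a 18×12 integer matrix of rank 12; reducing to Smith normal form yields diagonal entries (1,1,1,1,1,1,1,1,1,1,1,2).

Reading off H_k = ker ∂_k / im ∂_{k+1}:

  H_0: rank C_0 − rank ∂_1 = 7 − 6 = 1, and the invariant factors of ∂_1 are all 1, so H_0 = Z.
  H_1: rank ker ∂_1 − rank ∂_2 = (18 − 6) − 12 = 0, and ∂_2 has invariant factor 2 > 1, so H_1 = Z/2Z.
  H_2: rank ker ∂_2 − rank ∂_3 = (12 − 12) − 0 = 0, and there is no ∂_3, so H_2 = 0.

(K is a triangulation of the real projective plane RP^2.)

H_0 ≅ Z,  H_1 ≅ Z/2Z,  H_2 = 0.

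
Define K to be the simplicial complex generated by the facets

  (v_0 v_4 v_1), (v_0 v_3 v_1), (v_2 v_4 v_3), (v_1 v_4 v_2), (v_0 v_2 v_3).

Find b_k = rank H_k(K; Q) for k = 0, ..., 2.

Take the total order v_0 < v_1 < v_2 < v_3 < v_4 on the vertex set. Then K (dimension 2) consists of the simplices:

  0-simplices (5): [v_0], [v_1], [v_2], [v_3], [v_4]
  1-simplices (10): [v_0,v_1], [v_0,v_2], [v_0,v_3], [v_0,v_4], [v_1,v_2], [v_1,v_3], [v_1,v_4], [v_2,v_3], [v_2,v_4], [v_3,v_4]
  2-simplices (5): [v_0,v_1,v_3], [v_0,v_1,v_4], [v_0,v_2,v_3], [v_1,v_2,v_4], [v_2,v_3,v_4]

Hence C_0 ≅ Z^5, C_1 ≅ Z^10, C_2 ≅ Z^5.

The boundary map ∂_1: C_1 → C_0 is given by ∂[p,q] = [q] − [p]. For instance
  ∂[v_2,v_4] = [v_4] − [v_2].
As a 5×10 matrix over Z this has rank 4, with invariant factors (1,1,1,1).

Boundary ∂_2: C_2 → C_1 sends each 2-simplex [p,q,r] to [q,r] − [p,r] + [p,q]. For instance
  ∂[v_0,v_2,v_3] = [v_2,v_3] − [v_0,v_3] + [v_0,v_2],
  ∂[v_0,v_1,v_3] = [v_1,v_3] − [v_0,v_3] + [v_0,v_1].
The 10×5 boundary matrix has rank 5 and Smith normal form diag(1,1,1,1,1).

Reading off H_k = ker ∂_k / im ∂_{k+1}:

  H_0: rank C_0 − rank ∂_1 = 5 − 4 = 1, and the invariant factors of ∂_1 are all 1, so H_0 ≅ Z.
  H_1: rank ker ∂_1 − rank ∂_2 = (10 − 4) − 5 = 1, and the invariant factors of ∂_2 are all 1, so H_1 ≅ Z.
  H_2: rank ker ∂_2 − rank ∂_3 = (5 − 5) − 0 = 0, and there is no ∂_3, so H_2 ≅ 0.

Hence the Betti numbers are b_0 = 1, b_1 = 1, b_2 = 0.

b_0 = 1, b_1 = 1, b_2 = 0.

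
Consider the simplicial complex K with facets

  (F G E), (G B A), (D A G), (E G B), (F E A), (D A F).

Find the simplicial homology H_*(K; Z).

H_0 = Z,  H_1 = Z,  H_2 = 0.

Fix the vertex order A < B < D < E < F < G and write every simplex with vertices in increasing order. Then dim K = 2 and the simplices of K are:

  0-simplices (6): A, B, D, E, F, G
  1-simplices (12): AB, AD, AE, AF, AG, BE, BG, DF, DG, EF, EG, FG
  2-simplices (6): ABG, ADF, ADG, AEF, BEG, EFG

so the chain groups are C_0 ≅ Z^6, C_1 ≅ Z^12, C_2 ≅ Z^6.

Boundary ∂_1: C_1 → C_0 maps an edge to its endpoints' difference, ∂[p,q] = q − p. For instance
  ∂AG = G − A.
This gives a 6×12 integer matrix of rank 5; reducing to Smith normal form yields diagonal entries (1,1,1,1,1).

The boundary map ∂_2: C_2 → C_1 acts by ∂[p,q,r] = [q,r] − [p,r] + [p,q]. For instance
  ∂ADG = DG − AG + AD,
  ∂AEF = EF − AF + AE.
As a 12×6 matrix over Z this has rank 6, with invariant factors (1,1,1,1,1,1).

Reading off H_k = ker ∂_k / im ∂_{k+1}:

  H_0: rank C_0 − rank ∂_1 = 6 − 5 = 1, and the invariant factors of ∂_1 are all 1, so H_0 = Z.
  H_1: rank ker ∂_1 − rank ∂_2 = (12 − 5) − 6 = 1, and the invariant factors of ∂_2 are all 1, so H_1 = Z.
  H_2: rank ker ∂_2 − rank ∂_3 = (6 − 6) − 0 = 0, and there is no ∂_3, so H_2 = 0.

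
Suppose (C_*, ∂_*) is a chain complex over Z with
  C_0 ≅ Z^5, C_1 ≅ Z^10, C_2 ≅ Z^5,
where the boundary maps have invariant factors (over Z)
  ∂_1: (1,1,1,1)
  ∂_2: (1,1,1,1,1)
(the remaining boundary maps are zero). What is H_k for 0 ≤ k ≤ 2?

H_0 = Z,  H_1 = Z,  H_2 = 0.

H_0: b_0 = 5 − 0 − 4 = 1; torsion from ∂_1 factors > 1: none. So H_0 = Z.
H_1: b_1 = 10 − 4 − 5 = 1; torsion from ∂_2 factors > 1: none. So H_1 = Z.
H_2: b_2 = 5 − 5 − 0 = 0; torsion from ∂_3 factors > 1: none. So H_2 = 0.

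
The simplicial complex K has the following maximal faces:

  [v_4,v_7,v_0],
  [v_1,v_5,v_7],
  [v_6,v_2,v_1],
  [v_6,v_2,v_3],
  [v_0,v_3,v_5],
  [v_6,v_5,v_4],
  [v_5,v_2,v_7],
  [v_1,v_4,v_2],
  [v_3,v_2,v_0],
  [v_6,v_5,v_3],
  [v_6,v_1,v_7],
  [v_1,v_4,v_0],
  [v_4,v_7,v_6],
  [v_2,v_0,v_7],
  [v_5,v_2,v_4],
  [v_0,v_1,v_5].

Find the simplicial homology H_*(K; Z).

H_0 = Z,  H_1 = Z^2,  H_2 = Z.

K has 8 vertices, 24 edges, 16 triangles.
rank ∂_0 = 0, rank ∂_1 = 7 ⇒ b_0 = 8 − 0 − 7 = 1; all invariant factors of ∂_1 are 1 so no torsion. So H_0 = Z.
rank ∂_1 = 7, rank ∂_2 = 15 ⇒ b_1 = 24 − 7 − 15 = 2; all invariant factors of ∂_2 are 1 so no torsion. So H_1 = Z^2.
rank ∂_2 = 15, rank ∂_3 = 0 ⇒ b_2 = 16 − 15 − 0 = 1. So H_2 = Z.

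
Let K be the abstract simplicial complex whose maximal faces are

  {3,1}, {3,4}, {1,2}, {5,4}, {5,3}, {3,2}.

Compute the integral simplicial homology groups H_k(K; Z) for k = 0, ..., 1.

Fix the vertex order 1 < 2 < 3 < 4 < 5 and write every simplex with vertices in increasing order. Then dim K = 1 and the simplices of K are:

  0-simplices (5): [1], [2], [3], [4], [5]
  1-simplices (6): [1,2], [1,3], [2,3], [3,4], [3,5], [4,5]

so the chain groups are C_0 ≅ Z^5, C_1 ≅ Z^6.

The boundary map ∂_1: C_1 → C_0 maps an edge to its endpoints' difference, ∂[p,q] = q − p.
The resulting 5×6 matrix has rank 4, and its Smith normal form has invariant factors (1,1,1,1).

Reading off H_k = ker ∂_k / im ∂_{k+1}:

  H_0: rank C_0 − rank ∂_1 = 5 − 4 = 1, and the invariant factors of ∂_1 are all 1, so H_0 = Z.
  H_1: rank ker ∂_1 − rank ∂_2 = (6 − 4) − 0 = 2, and there is no ∂_2, so H_1 = Z^2.

As a check, the Euler characteristic is 5 − 6 = -1, which agrees with 1 − 2 = -1.

H_0 = Z,  H_1 = Z^2.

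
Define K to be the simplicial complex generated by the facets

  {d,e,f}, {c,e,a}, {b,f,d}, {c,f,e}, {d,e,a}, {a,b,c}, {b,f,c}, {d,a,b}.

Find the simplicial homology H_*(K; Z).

H_0 ≅ Z,  H_1 = 0,  H_2 ≅ Z.

Take the total order a < b < c < d < e < f on the vertex set. Then K (dimension 2) consists of the simplices:

  0-simplices (6): a, b, c, d, e, f
  1-simplices (12): ab, ac, ad, ae, bc, bd, bf, ce, cf, de, df, ef
  2-simplices (8): abc, abd, ace, ade, bcf, bdf, cef, def

so the chain groups are C_0 ≅ Z^6, C_1 ≅ Z^12, C_2 ≅ Z^8.

The boundary map ∂_1: C_1 → C_0 maps an edge to its endpoints' difference, ∂[p,q] = q − p.
This gives a 6×12 integer matrix of rank 5; reducing to Smith normal form yields diagonal entries (1,1,1,1,1).

∂_2: C_2 → C_1 maps a triangle to the signed sum of its edges. For instance
  ∂ace = ce − ae + ac,
  ∂abd = bd − ad + ab.
The resulting 12×8 matrix has rank 7, and its Smith normal form has invariant factors (1,1,1,1,1,1,1).

Computing H_k = (kernel of ∂_k) / (image of ∂_{k+1}):

  H_0: rank C_0 − rank ∂_1 = 6 − 5 = 1, and the invariant factors of ∂_1 are all 1, so H_0 ≅ Z.
  H_1: rank ker ∂_1 − rank ∂_2 = (12 − 5) − 7 = 0, and the invariant factors of ∂_2 are all 1, so H_1 ≅ 0.
  H_2: rank ker ∂_2 − rank ∂_3 = (8 − 7) − 0 = 1, and there is no ∂_3, so H_2 ≅ Z.

As a check, the Euler characteristic is 6 − 12 + 8 = 2, which agrees with 1 − 0 + 1 = 2.
(K is a triangulation of the 2-sphere S^2.)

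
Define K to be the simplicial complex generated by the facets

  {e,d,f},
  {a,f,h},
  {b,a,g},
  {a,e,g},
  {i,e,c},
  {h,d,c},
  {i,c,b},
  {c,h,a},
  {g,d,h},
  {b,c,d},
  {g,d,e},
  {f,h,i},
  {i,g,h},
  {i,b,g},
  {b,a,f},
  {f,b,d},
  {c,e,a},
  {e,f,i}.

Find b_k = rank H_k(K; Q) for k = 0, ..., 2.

Fix the vertex order a < b < c < d < e < f < g < h < i and write every simplex with vertices in increasing order. Then dim K = 2 and the simplices of K are:

  0-simplices (9): a, b, c, d, e, f, g, h, i
  1-simplices (27): ab, ac, ae, af, ag, ah, bc, bd, bf, bg, bi, cd, ce, ch, ci, de, df, dg, dh, ef, eg, ei, fh, fi, gh, gi, hi
  2-simplices (18): abf, abg, ace, ach, aeg, afh, bcd, bci, bdf, bgi, cdh, cei, def, deg, dgh, efi, fhi, ghi

Hence C_0 ≅ Z^9, C_1 ≅ Z^27, C_2 ≅ Z^18.

Boundary ∂_1: C_1 → C_0 sends each edge [p,q] (with p < q) to q − p. For instance
  ∂bg = g − b.
This gives a 9×27 integer matrix of rank 8; reducing to Smith normal form yields diagonal entries (1,1,1,1,1,1,1,1).

Boundary ∂_2: C_2 → C_1 sends each 2-simplex [p,q,r] to [q,r] − [p,r] + [p,q]. For instance
  ∂ace = ce − ae + ac,
  ∂cdh = dh − ch + cd.
The 27×18 boundary matrix has rank 17 and Smith normal form diag(1,1,1,1,1,1,1,1,1,1,1,1,1,1,1,1,1).

Reading off H_k = ker ∂_k / im ∂_{k+1}:

  H_0: rank C_0 − rank ∂_1 = 9 − 8 = 1, and the invariant factors of ∂_1 are all 1, so H_0 ≅ Z.
  H_1: rank ker ∂_1 − rank ∂_2 = (27 − 8) − 17 = 2, and the invariant factors of ∂_2 are all 1, so H_1 ≅ Z^2.
  H_2: rank ker ∂_2 − rank ∂_3 = (18 − 17) − 0 = 1, and there is no ∂_3, so H_2 ≅ Z.

As a check, the Euler characteristic is 9 − 27 + 18 = 0, which agrees with 1 − 2 + 1 = 0.

Hence the Betti numbers are b_0 = 1, b_1 = 2, b_2 = 1.

b_0 = 1, b_1 = 2, b_2 = 1.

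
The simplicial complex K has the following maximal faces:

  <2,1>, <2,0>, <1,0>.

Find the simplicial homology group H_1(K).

H_1 = Z.

Take the total order 0 < 1 < 2 on the vertex set. Then K (dimension 1) consists of the simplices:

  0-simplices (3): [0], [1], [2]
  1-simplices (3): [0,1], [0,2], [1,2]

so the chain groups are C_0 ≅ Z^3, C_1 ≅ Z^3.

The boundary map ∂_1: C_1 → C_0 is given by ∂[p,q] = [q] − [p].
The 3×3 boundary matrix has rank 2 and Smith normal form diag(1,1).

Now H_k = ker ∂_k / im ∂_{k+1}, so:

  H_1: rank ker ∂_1 − rank ∂_2 = (3 − 2) − 0 = 1, and there is no ∂_2, so H_1 = Z.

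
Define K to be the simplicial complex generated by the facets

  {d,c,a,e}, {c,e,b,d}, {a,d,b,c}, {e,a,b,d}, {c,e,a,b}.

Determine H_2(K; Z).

Fix the vertex order a < b < c < d < e and write every simplex with vertices in increasing order. Then dim K = 3 and the simplices of K are:

  0-simplices (5): a, b, c, d, e
  1-simplices (10): ab, ac, ad, ae, bc, bd, be, cd, ce, de
  2-simplices (10): abc, abd, abe, acd, ace, ade, bcd, bce, bde, cde
  3-simplices (5): abcd, abce, abde, acde, bcde

Hence C_0 ≅ Z^5, C_1 ≅ Z^10, C_2 ≅ Z^10, C_3 ≅ Z^5.

Boundary ∂_1: C_1 → C_0 maps an edge to its endpoints' difference, ∂[p,q] = q − p. For instance
  ∂bd = d − b.
This gives a 5×10 integer matrix of rank 4; reducing to Smith normal form yields diagonal entries (1,1,1,1).

The boundary map ∂_2: C_2 → C_1 maps a triangle to the signed sum of its edges. For instance
  ∂cde = de − ce + cd,
  ∂bcd = cd − bd + bc.
This gives a 10×10 integer matrix of rank 6; reducing to Smith normal form yields diagonal entries (1,1,1,1,1,1).

Boundary ∂_3: C_3 → C_2 sends each 3-simplex σ to the alternating sum Σ_i (−1)^i (σ with its i-th vertex removed). For instance
  ∂abde = bde − ade + abe − abd,
  ∂abcd = bcd − acd + abd − abc.
The 10×5 boundary matrix has rank 4 and Smith normal form diag(1,1,1,1).

Now H_k = ker ∂_k / im ∂_{k+1}, so:

  H_2: rank ker ∂_2 − rank ∂_3 = (10 − 6) − 4 = 0, and the invariant factors of ∂_3 are all 1, so H_2 ≅ 0.

H_2 = 0.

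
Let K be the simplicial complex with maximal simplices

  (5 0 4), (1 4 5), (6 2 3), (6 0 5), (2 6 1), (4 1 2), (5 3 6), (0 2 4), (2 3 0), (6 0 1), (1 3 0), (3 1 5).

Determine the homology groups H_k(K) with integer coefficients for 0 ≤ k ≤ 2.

H_0 = Z,  H_1 = Z/2Z,  H_2 = 0.

Fix the vertex order 0 < 1 < 2 < 3 < 4 < 5 < 6 and write every simplex with vertices in increasing order. Then dim K = 2 and the simplices of K are:

  0-simplices (7): [0], [1], [2], [3], [4], [5], [6]
  1-simplices (18): [0,1], [0,2], [0,3], [0,4], [0,5], [0,6], [1,2], [1,3], [1,4], [1,5], [1,6], [2,3], [2,4], [2,6], [3,5], [3,6], [4,5], [5,6]
  2-simplices (12): [0,1,3], [0,1,6], [0,2,3], [0,2,4], [0,4,5], [0,5,6], [1,2,4], [1,2,6], [1,3,5], [1,4,5], [2,3,6], [3,5,6]

Hence C_0 ≅ Z^7, C_1 ≅ Z^18, C_2 ≅ Z^12.

∂_1: C_1 → C_0 is given by ∂[p,q] = [q] − [p]. For instance
  ∂[3,5] = [5] − [3].
The resulting 7×18 matrix has rank 6, and its Smith normal form has invariant factors (1,1,1,1,1,1).

∂_2: C_2 → C_1 acts by ∂[p,q,r] = [q,r] − [p,r] + [p,q]. For instance
  ∂[1,2,6] = [2,6] − [1,6] + [1,2],
  ∂[0,5,6] = [5,6] − [0,6] + [0,5].
The 18×12 boundary matrix has rank 12 and Smith normal form diag(1,1,1,1,1,1,1,1,1,1,1,2).

From H_k ≅ ker(∂_k) / im(∂_{k+1}) we obtain:

  H_0: rank C_0 − rank ∂_1 = 7 − 6 = 1, and the invariant factors of ∂_1 are all 1, so H_0 ≅ Z.
  H_1: rank ker ∂_1 − rank ∂_2 = (18 − 6) − 12 = 0, and ∂_2 has invariant factor 2 > 1, so H_1 ≅ Z/2Z.
  H_2: rank ker ∂_2 − rank ∂_3 = (12 − 12) − 0 = 0, and there is no ∂_3, so H_2 ≅ 0.

(K is a triangulation of the real projective plane RP^2.)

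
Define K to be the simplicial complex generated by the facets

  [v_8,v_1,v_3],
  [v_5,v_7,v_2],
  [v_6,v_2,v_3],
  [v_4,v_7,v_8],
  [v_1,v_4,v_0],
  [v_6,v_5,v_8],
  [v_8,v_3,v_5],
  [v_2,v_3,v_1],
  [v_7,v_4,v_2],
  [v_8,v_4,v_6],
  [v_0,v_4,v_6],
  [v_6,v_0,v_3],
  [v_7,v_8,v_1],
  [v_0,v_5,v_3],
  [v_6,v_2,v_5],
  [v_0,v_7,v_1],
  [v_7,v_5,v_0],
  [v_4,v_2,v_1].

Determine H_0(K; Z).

We work with the vertex ordering v_0 < v_1 < v_2 < v_3 < v_4 < v_5 < v_6 < v_7 < v_8. The simplices of K, each written with vertices in increasing order, are:

  0-simplices (9): [v_0], [v_1], [v_2], [v_3], [v_4], [v_5], [v_6], [v_7], [v_8]
  1-simplices (27): (27 of them)
  2-simplices (18): (18 of them)

so the chain groups are C_0 ≅ Z^9, C_1 ≅ Z^27, C_2 ≅ Z^18.

∂_1: C_1 → C_0 is given by ∂[p,q] = [q] − [p].
As a 9×27 matrix over Z this has rank 8, with invariant factors (1,1,1,1,1,1,1,1).

The boundary map ∂_2: C_2 → C_1 maps a triangle to the signed sum of its edges. For instance
  ∂[v_0,v_3,v_6] = [v_3,v_6] − [v_0,v_6] + [v_0,v_3],
  ∂[v_2,v_5,v_6] = [v_5,v_6] − [v_2,v_6] + [v_2,v_5].
The resulting 27×18 matrix has rank 18, and its Smith normal form has invariant factors (1,1,1,1,1,1,1,1,1,1,1,1,1,1,1,1,1,2).

Reading off H_k = ker ∂_k / im ∂_{k+1}:

  H_0: rank C_0 − rank ∂_1 = 9 − 8 = 1, and the invariant factors of ∂_1 are all 1, so H_0 ≅ Z.

H_0 = Z.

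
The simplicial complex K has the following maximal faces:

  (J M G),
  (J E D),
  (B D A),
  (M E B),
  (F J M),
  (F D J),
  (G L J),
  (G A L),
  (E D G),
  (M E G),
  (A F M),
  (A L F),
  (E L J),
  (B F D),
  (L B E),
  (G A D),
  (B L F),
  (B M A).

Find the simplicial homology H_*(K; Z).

Fix the vertex order A < B < D < E < F < G < J < L < M and write every simplex with vertices in increasing order. Then dim K = 2 and the simplices of K are:

  0-simplices (9): A, B, D, E, F, G, J, L, M
  1-simplices (27): AB, AD, AF, AG, AL, AM, BD, BE, BF, BL, BM, DE, DF, DG, DJ, EG, EJ, EL, EM, FJ, FL, FM, GJ, GL, GM, JL, JM
  2-simplices (18): ABD, ABM, ADG, AFL, AFM, AGL, BDF, BEL, BEM, BFL, DEG, DEJ, DFJ, EGM, EJL, FJM, GJL, GJM

giving chain groups C_0 ≅ Z^9, C_1 ≅ Z^27, C_2 ≅ Z^18.

Boundary ∂_1: C_1 → C_0 is given by ∂[p,q] = [q] − [p]. For instance
  ∂AD = D − A.
The resulting 9×27 matrix has rank 8, and its Smith normal form has invariant factors (1,1,1,1,1,1,1,1).

∂_2: C_2 → C_1 acts by ∂[p,q,r] = [q,r] − [p,r] + [p,q]. For instance
  ∂DFJ = FJ − DJ + DF,
  ∂BEM = EM − BM + BE.
This gives a 27×18 integer matrix of rank 18; reducing to Smith normal form yields diagonal entries (1,1,1,1,1,1,1,1,1,1,1,1,1,1,1,1,1,2).

Computing H_k = (kernel of ∂_k) / (image of ∂_{k+1}):

  H_0: rank C_0 − rank ∂_1 = 9 − 8 = 1, and the invariant factors of ∂_1 are all 1, so H_0 ≅ Z.
  H_1: rank ker ∂_1 − rank ∂_2 = (27 − 8) − 18 = 1, and ∂_2 has invariant factor 2 > 1, so H_1 ≅ Z ⊕ Z/2Z.
  H_2: rank ker ∂_2 − rank ∂_3 = (18 − 18) − 0 = 0, and there is no ∂_3, so H_2 ≅ 0.

As a check, the Euler characteristic is 9 − 27 + 18 = 0, which agrees with 1 − 1 + 0 = 0.
(K is a triangulation of the Klein bottle.)

H_0 ≅ Z,  H_1 ≅ Z ⊕ Z/2Z,  H_2 = 0.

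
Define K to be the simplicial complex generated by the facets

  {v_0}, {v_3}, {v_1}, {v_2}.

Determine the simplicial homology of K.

We work with the vertex ordering v_0 < v_1 < v_2 < v_3. The simplices of K, each written with vertices in increasing order, are:

  0-simplices (4): [v_0], [v_1], [v_2], [v_3]

giving chain groups C_0 ≅ Z^4.

Reading off H_k = ker ∂_k / im ∂_{k+1}:

  H_0: rank C_0 − rank ∂_1 = 4 − 0 = 4, and there is no ∂_1, so H_0 = Z^4.

(K is a triangulation of a set of 4 points.)

H_0 ≅ Z^4.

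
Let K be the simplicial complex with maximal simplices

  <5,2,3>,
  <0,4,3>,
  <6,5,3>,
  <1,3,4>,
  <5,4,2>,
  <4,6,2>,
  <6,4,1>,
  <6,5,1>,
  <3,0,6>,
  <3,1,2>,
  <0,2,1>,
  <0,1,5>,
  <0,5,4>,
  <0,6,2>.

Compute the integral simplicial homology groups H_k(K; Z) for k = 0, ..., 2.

Order the vertices as 0 < 1 < 2 < 3 < 4 < 5 < 6. Listing each simplex with vertices in this order, K has dimension 2 with simplices:

  0-simplices (7): [0], [1], [2], [3], [4], [5], [6]
  1-simplices (21): [0,1], [0,2], [0,3], [0,4], [0,5], [0,6], [1,2], [1,3], [1,4], [1,5], [1,6], [2,3], [2,4], [2,5], [2,6], [3,4], [3,5], [3,6], [4,5], [4,6], [5,6]
  2-simplices (14): [0,1,2], [0,1,5], [0,2,6], [0,3,4], [0,3,6], [0,4,5], [1,2,3], [1,3,4], [1,4,6], [1,5,6], [2,3,5], [2,4,5], [2,4,6], [3,5,6]

so the chain groups are C_0 ≅ Z^7, C_1 ≅ Z^21, C_2 ≅ Z^14.

∂_1: C_1 → C_0 is given by ∂[p,q] = [q] − [p].
The resulting 7×21 matrix has rank 6, and its Smith normal form has invariant factors (1,1,1,1,1,1).

The boundary map ∂_2: C_2 → C_1 acts by ∂[p,q,r] = [q,r] − [p,r] + [p,q]. For instance
  ∂[2,4,6] = [4,6] − [2,6] + [2,4],
  ∂[1,2,3] = [2,3] − [1,3] + [1,2].
This gives a 21×14 integer matrix of rank 13; reducing to Smith normal form yields diagonal entries (1,1,1,1,1,1,1,1,1,1,1,1,1).

Computing H_k = (kernel of ∂_k) / (image of ∂_{k+1}):

  H_0: rank C_0 − rank ∂_1 = 7 − 6 = 1, and the invariant factors of ∂_1 are all 1, so H_0 = Z.
  H_1: rank ker ∂_1 − rank ∂_2 = (21 − 6) − 13 = 2, and the invariant factors of ∂_2 are all 1, so H_1 = Z^2.
  H_2: rank ker ∂_2 − rank ∂_3 = (14 − 13) − 0 = 1, and there is no ∂_3, so H_2 = Z.

H_0 ≅ Z,  H_1 ≅ Z^2,  H_2 ≅ Z.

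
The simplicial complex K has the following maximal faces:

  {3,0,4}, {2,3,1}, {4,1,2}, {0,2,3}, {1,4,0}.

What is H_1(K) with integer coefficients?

H_1 ≅ Z.

Fix the vertex order 0 < 1 < 2 < 3 < 4 and write every simplex with vertices in increasing order. Then dim K = 2 and the simplices of K are:

  0-simplices (5): [0], [1], [2], [3], [4]
  1-simplices (10): [0,1], [0,2], [0,3], [0,4], [1,2], [1,3], [1,4], [2,3], [2,4], [3,4]
  2-simplices (5): [0,1,4], [0,2,3], [0,3,4], [1,2,3], [1,2,4]

giving chain groups C_0 ≅ Z^5, C_1 ≅ Z^10, C_2 ≅ Z^5.

The boundary map ∂_1: C_1 → C_0 maps an edge to its endpoints' difference, ∂[p,q] = q − p. For instance
  ∂[0,4] = [4] − [0].
The resulting 5×10 matrix has rank 4, and its Smith normal form has invariant factors (1,1,1,1).

∂_2: C_2 → C_1 maps a triangle to the signed sum of its edges. For instance
  ∂[1,2,3] = [2,3] − [1,3] + [1,2],
  ∂[0,3,4] = [3,4] − [0,4] + [0,3].
This gives a 10×5 integer matrix of rank 5; reducing to Smith normal form yields diagonal entries (1,1,1,1,1).

Reading off H_k = ker ∂_k / im ∂_{k+1}:

  H_1: rank ker ∂_1 − rank ∂_2 = (10 − 4) − 5 = 1, and the invariant factors of ∂_2 are all 1, so H_1 = Z.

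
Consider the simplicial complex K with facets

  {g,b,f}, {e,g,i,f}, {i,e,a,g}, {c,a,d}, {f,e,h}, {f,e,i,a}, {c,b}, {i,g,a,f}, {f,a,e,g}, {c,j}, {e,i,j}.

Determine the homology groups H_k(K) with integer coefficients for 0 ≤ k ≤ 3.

Order the vertices as a < b < c < d < e < f < g < h < i < j. Listing each simplex with vertices in this order, K has dimension 3 with simplices:

  0-simplices (10): a, b, c, d, e, f, g, h, i, j
  1-simplices (21): ac, ad, ae, af, ag, ai, bc, bf, bg, cd, cj, ef, eg, eh, ei, ej, fg, fh, fi, gi, ij
  2-simplices (14): acd, aef, aeg, aei, afg, afi, agi, bfg, efg, efh, efi, egi, eij, fgi
  3-simplices (5): aefg, aefi, aegi, afgi, efgi

giving chain groups C_0 ≅ Z^10, C_1 ≅ Z^21, C_2 ≅ Z^14, C_3 ≅ Z^5.

∂_1: C_1 → C_0 is given by ∂[p,q] = [q] − [p]. For instance
  ∂bg = g − b.
The resulting 10×21 matrix has rank 9, and its Smith normal form has invariant factors (1,1,1,1,1,1,1,1,1).

The boundary map ∂_2: C_2 → C_1 sends each 2-simplex [p,q,r] to [q,r] − [p,r] + [p,q]. For instance
  ∂efi = fi − ei + ef,
  ∂efh = fh − eh + ef.
The 21×14 boundary matrix has rank 10 and Smith normal form diag(1,1,1,1,1,1,1,1,1,1).

The boundary map ∂_3: C_3 → C_2 sends each 3-simplex σ to the alternating sum Σ_i (−1)^i (σ with its i-th vertex removed). For instance
  ∂aegi = egi − agi + aei − aeg,
  ∂aefi = efi − afi + aei − aef.
This gives a 14×5 integer matrix of rank 4; reducing to Smith normal form yields diagonal entries (1,1,1,1).

Computing H_k = (kernel of ∂_k) / (image of ∂_{k+1}):

  H_0: rank C_0 − rank ∂_1 = 10 − 9 = 1, and the invariant factors of ∂_1 are all 1, so H_0 ≅ Z.
  H_1: rank ker ∂_1 − rank ∂_2 = (21 − 9) − 10 = 2, and the invariant factors of ∂_2 are all 1, so H_1 ≅ Z^2.
  H_2: rank ker ∂_2 − rank ∂_3 = (14 − 10) − 4 = 0, and the invariant factors of ∂_3 are all 1, so H_2 ≅ 0.
  H_3: rank ker ∂_3 − rank ∂_4 = (5 − 4) − 0 = 1, and there is no ∂_4, so H_3 ≅ Z.

As a check, the Euler characteristic is 10 − 21 + 14 − 5 = -2, which agrees with 1 − 2 + 0 − 1 = -2.

H_0 ≅ Z,  H_1 ≅ Z^2,  H_2 = 0,  H_3 ≅ Z.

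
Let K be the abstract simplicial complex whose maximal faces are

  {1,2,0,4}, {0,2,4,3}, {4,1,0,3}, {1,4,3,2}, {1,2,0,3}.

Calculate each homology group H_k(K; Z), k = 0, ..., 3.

H_0 = Z,  H_1 = 0,  H_2 = 0,  H_3 = Z.

Fix the vertex order 0 < 1 < 2 < 3 < 4 and write every simplex with vertices in increasing order. Then dim K = 3 and the simplices of K are:

  0-simplices (5): [0], [1], [2], [3], [4]
  1-simplices (10): [0,1], [0,2], [0,3], [0,4], [1,2], [1,3], [1,4], [2,3], [2,4], [3,4]
  2-simplices (10): [0,1,2], [0,1,3], [0,1,4], [0,2,3], [0,2,4], [0,3,4], [1,2,3], [1,2,4], [1,3,4], [2,3,4]
  3-simplices (5): [0,1,2,3], [0,1,2,4], [0,1,3,4], [0,2,3,4], [1,2,3,4]

giving chain groups C_0 ≅ Z^5, C_1 ≅ Z^10, C_2 ≅ Z^10, C_3 ≅ Z^5.

∂_1: C_1 → C_0 sends each edge [p,q] (with p < q) to q − p. For instance
  ∂[0,1] = [1] − [0].
The 5×10 boundary matrix has rank 4 and Smith normal form diag(1,1,1,1).

Boundary ∂_2: C_2 → C_1 sends each 2-simplex [p,q,r] to [q,r] − [p,r] + [p,q]. For instance
  ∂[1,2,3] = [2,3] − [1,3] + [1,2],
  ∂[0,1,2] = [1,2] − [0,2] + [0,1].
As a 10×10 matrix over Z this has rank 6, with invariant factors (1,1,1,1,1,1).

Boundary ∂_3: C_3 → C_2 sends each 3-simplex σ to the alternating sum Σ_i (−1)^i (σ with its i-th vertex removed). For instance
  ∂[0,2,3,4] = [2,3,4] − [0,3,4] + [0,2,4] − [0,2,3],
  ∂[0,1,3,4] = [1,3,4] − [0,3,4] + [0,1,4] − [0,1,3].
The 10×5 boundary matrix has rank 4 and Smith normal form diag(1,1,1,1).

Now H_k = ker ∂_k / im ∂_{k+1}, so:

  H_0: rank C_0 − rank ∂_1 = 5 − 4 = 1, and the invariant factors of ∂_1 are all 1, so H_0 = Z.
  H_1: rank ker ∂_1 − rank ∂_2 = (10 − 4) − 6 = 0, and the invariant factors of ∂_2 are all 1, so H_1 = 0.
  H_2: rank ker ∂_2 − rank ∂_3 = (10 − 6) − 4 = 0, and the invariant factors of ∂_3 are all 1, so H_2 = 0.
  H_3: rank ker ∂_3 − rank ∂_4 = (5 − 4) − 0 = 1, and there is no ∂_4, so H_3 = Z.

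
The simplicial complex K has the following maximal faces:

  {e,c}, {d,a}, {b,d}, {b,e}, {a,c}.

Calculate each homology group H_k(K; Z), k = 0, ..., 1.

H_0 ≅ Z,  H_1 ≅ Z.

We work with the vertex ordering a < b < c < d < e. The simplices of K, each written with vertices in increasing order, are:

  0-simplices (5): a, b, c, d, e
  1-simplices (5): ac, ad, bd, be, ce

so the chain groups are C_0 ≅ Z^5, C_1 ≅ Z^5.

∂_1: C_1 → C_0 maps an edge to its endpoints' difference, ∂[p,q] = q − p.
The 5×5 boundary matrix has rank 4 and Smith normal form diag(1,1,1,1).

Now H_k = ker ∂_k / im ∂_{k+1}, so:

  H_0: rank C_0 − rank ∂_1 = 5 − 4 = 1, and the invariant factors of ∂_1 are all 1, so H_0 ≅ Z.
  H_1: rank ker ∂_1 − rank ∂_2 = (5 − 4) − 0 = 1, and there is no ∂_2, so H_1 ≅ Z.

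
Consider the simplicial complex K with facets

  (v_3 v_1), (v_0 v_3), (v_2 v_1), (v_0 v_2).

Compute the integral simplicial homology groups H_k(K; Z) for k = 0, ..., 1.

Fix the vertex order v_0 < v_1 < v_2 < v_3 and write every simplex with vertices in increasing order. Then dim K = 1 and the simplices of K are:

  0-simplices (4): [v_0], [v_1], [v_2], [v_3]
  1-simplices (4): [v_0,v_2], [v_0,v_3], [v_1,v_2], [v_1,v_3]

so the chain groups are C_0 ≅ Z^4, C_1 ≅ Z^4.

Boundary ∂_1: C_1 → C_0 is given by ∂[p,q] = [q] − [p]. For instance
  ∂[v_1,v_2] = [v_2] − [v_1].
As a 4×4 matrix over Z this has rank 3, with invariant factors (1,1,1).

From H_k ≅ ker(∂_k) / im(∂_{k+1}) we obtain:

  H_0: rank C_0 − rank ∂_1 = 4 − 3 = 1, and the invariant factors of ∂_1 are all 1, so H_0 ≅ Z.
  H_1: rank ker ∂_1 − rank ∂_2 = (4 − 3) − 0 = 1, and there is no ∂_2, so H_1 ≅ Z.

(K is a triangulation of the circle S^1.)

H_0 = Z,  H_1 = Z.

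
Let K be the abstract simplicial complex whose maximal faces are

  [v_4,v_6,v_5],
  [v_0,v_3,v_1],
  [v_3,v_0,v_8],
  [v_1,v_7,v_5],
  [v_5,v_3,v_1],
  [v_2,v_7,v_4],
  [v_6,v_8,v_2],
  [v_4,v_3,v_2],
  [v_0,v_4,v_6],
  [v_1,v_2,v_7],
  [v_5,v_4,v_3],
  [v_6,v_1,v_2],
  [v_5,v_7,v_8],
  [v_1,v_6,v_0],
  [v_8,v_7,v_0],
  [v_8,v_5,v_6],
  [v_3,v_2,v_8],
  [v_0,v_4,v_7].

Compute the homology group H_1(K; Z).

H_1 = Z^2.

Take the total order v_0 < v_1 < v_2 < v_3 < v_4 < v_5 < v_6 < v_7 < v_8 on the vertex set. Then K (dimension 2) consists of the simplices:

  0-simplices (9): [v_0], [v_1], [v_2], [v_3], [v_4], [v_5], [v_6], [v_7], [v_8]
  1-simplices (27): (27 of them)
  2-simplices (18): (18 of them)

so the chain groups are C_0 ≅ Z^9, C_1 ≅ Z^27, C_2 ≅ Z^18.

The boundary map ∂_1: C_1 → C_0 sends each edge [p,q] (with p < q) to q − p.
The 9×27 boundary matrix has rank 8 and Smith normal form diag(1,1,1,1,1,1,1,1).

The boundary map ∂_2: C_2 → C_1 acts by ∂[p,q,r] = [q,r] − [p,r] + [p,q]. For instance
  ∂[v_0,v_3,v_8] = [v_3,v_8] − [v_0,v_8] + [v_0,v_3],
  ∂[v_0,v_4,v_7] = [v_4,v_7] − [v_0,v_7] + [v_0,v_4].
The 27×18 boundary matrix has rank 17 and Smith normal form diag(1,1,1,1,1,1,1,1,1,1,1,1,1,1,1,1,1).

Now H_k = ker ∂_k / im ∂_{k+1}, so:

  H_1: rank ker ∂_1 − rank ∂_2 = (27 − 8) − 17 = 2, and the invariant factors of ∂_2 are all 1, so H_1 ≅ Z^2.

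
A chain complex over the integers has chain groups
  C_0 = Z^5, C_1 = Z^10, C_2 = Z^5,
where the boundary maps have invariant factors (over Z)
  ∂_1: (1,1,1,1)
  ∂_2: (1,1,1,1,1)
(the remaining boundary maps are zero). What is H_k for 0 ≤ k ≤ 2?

H_0: b_0 = 5 − 0 − 4 = 1; torsion from ∂_1 factors > 1: none. So H_0 ≅ Z.
H_1: b_1 = 10 − 4 − 5 = 1; torsion from ∂_2 factors > 1: none. So H_1 ≅ Z.
H_2: b_2 = 5 − 5 − 0 = 0; torsion from ∂_3 factors > 1: none. So H_2 ≅ 0.

H_0 ≅ Z,  H_1 ≅ Z,  H_2 = 0.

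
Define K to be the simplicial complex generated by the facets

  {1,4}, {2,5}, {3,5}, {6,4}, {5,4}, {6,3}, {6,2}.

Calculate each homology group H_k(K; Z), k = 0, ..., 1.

Fix the vertex order 1 < 2 < 3 < 4 < 5 < 6 and write every simplex with vertices in increasing order. Then dim K = 1 and the simplices of K are:

  0-simplices (6): [1], [2], [3], [4], [5], [6]
  1-simplices (7): [1,4], [2,5], [2,6], [3,5], [3,6], [4,5], [4,6]

Hence C_0 ≅ Z^6, C_1 ≅ Z^7.

Boundary ∂_1: C_1 → C_0 maps an edge to its endpoints' difference, ∂[p,q] = q − p. For instance
  ∂[2,5] = [5] − [2].
This gives a 6×7 integer matrix of rank 5; reducing to Smith normal form yields diagonal entries (1,1,1,1,1).

Now H_k = ker ∂_k / im ∂_{k+1}, so:

  H_0: rank C_0 − rank ∂_1 = 6 − 5 = 1, and the invariant factors of ∂_1 are all 1, so H_0 = Z.
  H_1: rank ker ∂_1 − rank ∂_2 = (7 − 5) − 0 = 2, and there is no ∂_2, so H_1 = Z^2.

H_0 = Z,  H_1 = Z^2.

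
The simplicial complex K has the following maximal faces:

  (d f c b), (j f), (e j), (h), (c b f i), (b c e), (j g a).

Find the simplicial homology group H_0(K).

We work with the vertex ordering a < b < c < d < e < f < g < h < i < j. The simplices of K, each written with vertices in increasing order, are:

  0-simplices (10): a, b, c, d, e, f, g, h, i, j
  1-simplices (16): ag, aj, bc, bd, be, bf, bi, cd, ce, cf, ci, df, ej, fi, fj, gj
  2-simplices (9): agj, bcd, bce, bcf, bci, bdf, bfi, cdf, cfi
  3-simplices (2): bcdf, bcfi

so the chain groups are C_0 ≅ Z^10, C_1 ≅ Z^16, C_2 ≅ Z^9, C_3 ≅ Z^2.

The boundary map ∂_1: C_1 → C_0 maps an edge to its endpoints' difference, ∂[p,q] = q − p.
This gives a 10×16 integer matrix of rank 8; reducing to Smith normal form yields diagonal entries (1,1,1,1,1,1,1,1).

The boundary map ∂_2: C_2 → C_1 acts by ∂[p,q,r] = [q,r] − [p,r] + [p,q]. For instance
  ∂cfi = fi − ci + cf,
  ∂bce = ce − be + bc.
This gives a 16×9 integer matrix of rank 7; reducing to Smith normal form yields diagonal entries (1,1,1,1,1,1,1).

The boundary map ∂_3: C_3 → C_2 sends each 3-simplex σ to the alternating sum Σ_i (−1)^i (σ with its i-th vertex removed). For instance
  ∂bcfi = cfi − bfi + bci − bcf,
  ∂bcdf = cdf − bdf + bcf − bcd.
The 9×2 boundary matrix has rank 2 and Smith normal form diag(1,1).

Computing H_k = (kernel of ∂_k) / (image of ∂_{k+1}):

  H_0: rank C_0 − rank ∂_1 = 10 − 8 = 2, and the invariant factors of ∂_1 are all 1, so H_0 = Z^2.

H_0 ≅ Z^2.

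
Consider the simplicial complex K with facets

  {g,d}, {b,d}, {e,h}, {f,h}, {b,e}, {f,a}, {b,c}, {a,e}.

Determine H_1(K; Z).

Take the total order a < b < c < d < e < f < g < h on the vertex set. Then K (dimension 1) consists of the simplices:

  0-simplices (8): a, b, c, d, e, f, g, h
  1-simplices (8): ae, af, bc, bd, be, dg, eh, fh

so the chain groups are C_0 ≅ Z^8, C_1 ≅ Z^8.

The boundary map ∂_1: C_1 → C_0 is given by ∂[p,q] = [q] − [p]. For instance
  ∂bc = c − b.
The 8×8 boundary matrix has rank 7 and Smith normal form diag(1,1,1,1,1,1,1).

Computing H_k = (kernel of ∂_k) / (image of ∂_{k+1}):

  H_1: rank ker ∂_1 − rank ∂_2 = (8 − 7) − 0 = 1, and there is no ∂_2, so H_1 = Z.

H_1 ≅ Z.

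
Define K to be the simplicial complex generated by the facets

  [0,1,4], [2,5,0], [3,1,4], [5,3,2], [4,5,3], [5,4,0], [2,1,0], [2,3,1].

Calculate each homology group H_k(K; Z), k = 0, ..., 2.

We work with the vertex ordering 0 < 1 < 2 < 3 < 4 < 5. The simplices of K, each written with vertices in increasing order, are:

  0-simplices (6): [0], [1], [2], [3], [4], [5]
  1-simplices (12): [0,1], [0,2], [0,4], [0,5], [1,2], [1,3], [1,4], [2,3], [2,5], [3,4], [3,5], [4,5]
  2-simplices (8): [0,1,2], [0,1,4], [0,2,5], [0,4,5], [1,2,3], [1,3,4], [2,3,5], [3,4,5]

Hence C_0 ≅ Z^6, C_1 ≅ Z^12, C_2 ≅ Z^8.

Boundary ∂_1: C_1 → C_0 is given by ∂[p,q] = [q] − [p]. For instance
  ∂[2,3] = [3] − [2].
This gives a 6×12 integer matrix of rank 5; reducing to Smith normal form yields diagonal entries (1,1,1,1,1).

∂_2: C_2 → C_1 sends each 2-simplex [p,q,r] to [q,r] − [p,r] + [p,q]. For instance
  ∂[0,1,4] = [1,4] − [0,4] + [0,1],
  ∂[3,4,5] = [4,5] − [3,5] + [3,4].
As a 12×8 matrix over Z this has rank 7, with invariant factors (1,1,1,1,1,1,1).

Computing H_k = (kernel of ∂_k) / (image of ∂_{k+1}):

  H_0: rank C_0 − rank ∂_1 = 6 − 5 = 1, and the invariant factors of ∂_1 are all 1, so H_0 = Z.
  H_1: rank ker ∂_1 − rank ∂_2 = (12 − 5) − 7 = 0, and the invariant factors of ∂_2 are all 1, so H_1 = 0.
  H_2: rank ker ∂_2 − rank ∂_3 = (8 − 7) − 0 = 1, and there is no ∂_3, so H_2 = Z.

H_0 = Z,  H_1 = 0,  H_2 = Z.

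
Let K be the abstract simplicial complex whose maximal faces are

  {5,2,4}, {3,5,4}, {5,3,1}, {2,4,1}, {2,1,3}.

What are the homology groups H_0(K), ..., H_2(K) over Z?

Take the total order 1 < 2 < 3 < 4 < 5 on the vertex set. Then K (dimension 2) consists of the simplices:

  0-simplices (5): [1], [2], [3], [4], [5]
  1-simplices (10): [1,2], [1,3], [1,4], [1,5], [2,3], [2,4], [2,5], [3,4], [3,5], [4,5]
  2-simplices (5): [1,2,3], [1,2,4], [1,3,5], [2,4,5], [3,4,5]

Hence C_0 ≅ Z^5, C_1 ≅ Z^10, C_2 ≅ Z^5.

∂_1: C_1 → C_0 sends each edge [p,q] (with p < q) to q − p.
As a 5×10 matrix over Z this has rank 4, with invariant factors (1,1,1,1).

The boundary map ∂_2: C_2 → C_1 maps a triangle to the signed sum of its edges. For instance
  ∂[3,4,5] = [4,5] − [3,5] + [3,4],
  ∂[2,4,5] = [4,5] − [2,5] + [2,4].
This gives a 10×5 integer matrix of rank 5; reducing to Smith normal form yields diagonal entries (1,1,1,1,1).

Now H_k = ker ∂_k / im ∂_{k+1}, so:

  H_0: rank C_0 − rank ∂_1 = 5 − 4 = 1, and the invariant factors of ∂_1 are all 1, so H_0 ≅ Z.
  H_1: rank ker ∂_1 − rank ∂_2 = (10 − 4) − 5 = 1, and the invariant factors of ∂_2 are all 1, so H_1 ≅ Z.
  H_2: rank ker ∂_2 − rank ∂_3 = (5 − 5) − 0 = 0, and there is no ∂_3, so H_2 ≅ 0.

(K is a triangulation of the Möbius band.)

H_0 = Z,  H_1 = Z,  H_2 = 0.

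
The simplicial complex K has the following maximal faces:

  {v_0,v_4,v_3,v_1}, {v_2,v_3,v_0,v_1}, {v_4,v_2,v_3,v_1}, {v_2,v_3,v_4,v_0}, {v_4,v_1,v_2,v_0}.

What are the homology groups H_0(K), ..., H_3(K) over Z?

H_0 ≅ Z,  H_1 = 0,  H_2 = 0,  H_3 ≅ Z.

Take the total order v_0 < v_1 < v_2 < v_3 < v_4 on the vertex set. Then K (dimension 3) consists of the simplices:

  0-simplices (5): [v_0], [v_1], [v_2], [v_3], [v_4]
  1-simplices (10): [v_0,v_1], [v_0,v_2], [v_0,v_3], [v_0,v_4], [v_1,v_2], [v_1,v_3], [v_1,v_4], [v_2,v_3], [v_2,v_4], [v_3,v_4]
  2-simplices (10): [v_0,v_1,v_2], [v_0,v_1,v_3], [v_0,v_1,v_4], [v_0,v_2,v_3], [v_0,v_2,v_4], [v_0,v_3,v_4], [v_1,v_2,v_3], [v_1,v_2,v_4], [v_1,v_3,v_4], [v_2,v_3,v_4]
  3-simplices (5): [v_0,v_1,v_2,v_3], [v_0,v_1,v_2,v_4], [v_0,v_1,v_3,v_4], [v_0,v_2,v_3,v_4], [v_1,v_2,v_3,v_4]

so the chain groups are C_0 ≅ Z^5, C_1 ≅ Z^10, C_2 ≅ Z^10, C_3 ≅ Z^5.

Boundary ∂_1: C_1 → C_0 is given by ∂[p,q] = [q] − [p].
The resulting 5×10 matrix has rank 4, and its Smith normal form has invariant factors (1,1,1,1).

The boundary map ∂_2: C_2 → C_1 sends each 2-simplex [p,q,r] to [q,r] − [p,r] + [p,q]. For instance
  ∂[v_0,v_3,v_4] = [v_3,v_4] − [v_0,v_4] + [v_0,v_3],
  ∂[v_0,v_2,v_3] = [v_2,v_3] − [v_0,v_3] + [v_0,v_2].
This gives a 10×10 integer matrix of rank 6; reducing to Smith normal form yields diagonal entries (1,1,1,1,1,1).

Boundary ∂_3: C_3 → C_2 sends each 3-simplex σ to the alternating sum Σ_i (−1)^i (σ with its i-th vertex removed). For instance
  ∂[v_0,v_1,v_2,v_4] = [v_1,v_2,v_4] − [v_0,v_2,v_4] + [v_0,v_1,v_4] − [v_0,v_1,v_2],
  ∂[v_0,v_1,v_3,v_4] = [v_1,v_3,v_4] − [v_0,v_3,v_4] + [v_0,v_1,v_4] − [v_0,v_1,v_3].
The 10×5 boundary matrix has rank 4 and Smith normal form diag(1,1,1,1).

Now H_k = ker ∂_k / im ∂_{k+1}, so:

  H_0: rank C_0 − rank ∂_1 = 5 − 4 = 1, and the invariant factors of ∂_1 are all 1, so H_0 ≅ Z.
  H_1: rank ker ∂_1 − rank ∂_2 = (10 − 4) − 6 = 0, and the invariant factors of ∂_2 are all 1, so H_1 ≅ 0.
  H_2: rank ker ∂_2 − rank ∂_3 = (10 − 6) − 4 = 0, and the invariant factors of ∂_3 are all 1, so H_2 ≅ 0.
  H_3: rank ker ∂_3 − rank ∂_4 = (5 − 4) − 0 = 1, and there is no ∂_4, so H_3 ≅ Z.

As a check, the Euler characteristic is 5 − 10 + 10 − 5 = 0, which agrees with 1 − 0 + 0 − 1 = 0.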